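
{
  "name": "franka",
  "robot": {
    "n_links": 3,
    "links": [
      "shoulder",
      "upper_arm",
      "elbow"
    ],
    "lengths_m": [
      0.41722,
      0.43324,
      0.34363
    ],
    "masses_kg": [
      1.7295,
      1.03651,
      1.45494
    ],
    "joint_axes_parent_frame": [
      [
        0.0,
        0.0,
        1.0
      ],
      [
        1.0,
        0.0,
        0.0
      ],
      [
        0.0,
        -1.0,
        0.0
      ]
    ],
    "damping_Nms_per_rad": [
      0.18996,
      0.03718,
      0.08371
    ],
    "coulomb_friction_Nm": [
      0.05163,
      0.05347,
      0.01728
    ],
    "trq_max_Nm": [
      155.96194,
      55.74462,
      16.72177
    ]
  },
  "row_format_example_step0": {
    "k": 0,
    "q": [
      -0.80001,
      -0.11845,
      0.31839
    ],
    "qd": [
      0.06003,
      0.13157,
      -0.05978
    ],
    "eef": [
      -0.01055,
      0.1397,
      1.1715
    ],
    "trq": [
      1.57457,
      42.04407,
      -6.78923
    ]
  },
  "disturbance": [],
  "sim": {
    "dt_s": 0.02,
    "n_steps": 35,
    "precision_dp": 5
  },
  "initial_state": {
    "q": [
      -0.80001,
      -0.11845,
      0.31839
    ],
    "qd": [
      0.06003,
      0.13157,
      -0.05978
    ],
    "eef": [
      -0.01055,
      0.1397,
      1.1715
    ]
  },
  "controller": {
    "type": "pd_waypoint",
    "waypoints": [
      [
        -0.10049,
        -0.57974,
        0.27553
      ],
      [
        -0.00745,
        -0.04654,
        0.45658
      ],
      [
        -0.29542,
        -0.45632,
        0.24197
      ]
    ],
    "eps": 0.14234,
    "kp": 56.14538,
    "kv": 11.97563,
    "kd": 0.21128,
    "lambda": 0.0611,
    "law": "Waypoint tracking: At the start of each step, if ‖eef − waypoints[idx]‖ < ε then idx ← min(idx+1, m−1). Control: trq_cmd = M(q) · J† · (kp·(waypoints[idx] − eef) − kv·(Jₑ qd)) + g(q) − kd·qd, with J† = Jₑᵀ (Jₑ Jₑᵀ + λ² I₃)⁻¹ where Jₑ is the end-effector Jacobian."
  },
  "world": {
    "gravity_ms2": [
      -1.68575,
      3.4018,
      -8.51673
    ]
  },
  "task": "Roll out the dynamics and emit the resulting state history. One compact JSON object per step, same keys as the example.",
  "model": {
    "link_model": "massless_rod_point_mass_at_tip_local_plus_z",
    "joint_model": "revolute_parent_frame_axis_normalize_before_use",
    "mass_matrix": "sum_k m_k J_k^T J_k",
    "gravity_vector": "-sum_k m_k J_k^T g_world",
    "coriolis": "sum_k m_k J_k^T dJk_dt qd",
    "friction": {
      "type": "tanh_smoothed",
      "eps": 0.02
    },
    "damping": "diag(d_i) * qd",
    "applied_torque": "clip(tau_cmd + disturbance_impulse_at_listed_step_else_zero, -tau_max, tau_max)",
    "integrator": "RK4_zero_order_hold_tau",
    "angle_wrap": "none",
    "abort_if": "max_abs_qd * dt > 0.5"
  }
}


{"k":1,"q":[-0.83876,-0.10377,0.32223],"qd":[-3.73238,1.31342,0.30624],"eef":[-0.01424,0.1335,1.17232],"trq":[1.94167,32.14859,-6.31388]}
{"k":2,"q":[-0.90868,-0.07259,0.31961],"qd":[-3.64432,1.84538,-0.51404],"eef":[-0.02293,0.11902,1.17469],"trq":[1.64036,21.45948,-5.95333]}
{"k":3,"q":[-0.95771,-0.03514,0.29835],"qd":[-1.79547,1.96592,-1.47434],"eef":[-0.03624,0.09801,1.17844],"trq":[1.07167,12.50004,-5.65269]}
{"k":4,"q":[-0.97252,0.00373,0.26243],"qd":[-0.76536,2.04202,-2.01695],"eef":[-0.05257,0.07205,1.18232],"trq":[0.93846,7.15077,-5.53852]}
{"k":5,"q":[-0.96899,0.04375,0.21809],"qd":[-1.23036,2.18663,-2.4835],"eef":[-0.06981,0.04225,1.18521],"trq":[1.3868,4.6338,-5.45663]}
{"k":6,"q":[-0.94682,0.08446,0.16898],"qd":[-0.76021,2.23998,-2.88131],"eef":[-0.08662,0.00885,1.18644],"trq":[1.77654,3.61616,-5.1608]}
{"k":7,"q":[-0.92971,0.12788,0.11431],"qd":[0.00169,2.27155,-3.02057],"eef":[-0.10261,-0.02767,1.18552],"trq":[2.25431,3.20111,-5.12891]}
{"k":8,"q":[-0.91666,0.17358,0.05518],"qd":[0.41701,2.34396,-3.12459],"eef":[-0.11793,-0.06654,1.1819],"trq":[2.77343,2.75185,-5.07889]}
{"k":9,"q":[-0.90394,0.22134,-0.00774],"qd":[0.52358,2.44272,-3.29675],"eef":[-0.13237,-0.10758,1.17513],"trq":[3.01952,1.85472,-4.84258]}
{"k":10,"q":[-0.89391,0.27115,-0.07604],"qd":[0.34739,2.53911,-3.61297],"eef":[-0.14564,-0.15052,1.16475],"trq":[2.68358,0.17646,-4.42414]}
{"k":11,"q":[-0.89302,0.32243,-0.15467],"qd":[-0.22879,2.58663,-4.26312],"eef":[-0.15755,-0.19478,1.15017],"trq":[1.63952,-2.44118,-3.86889]}
{"k":12,"q":[-0.90752,0.37365,-0.25077],"qd":[-1.12158,2.53452,-5.32009],"eef":[-0.16786,-0.23937,1.13048],"trq":[0.23784,-5.72184,-3.286]}
{"k":13,"q":[-0.94121,0.42254,-0.37134],"qd":[-2.10948,2.35708,-6.66494],"eef":[-0.17631,-0.28271,1.1044],"trq":[-0.48498,-8.73419,-2.77275]}
{"k":14,"q":[-0.99032,0.46728,-0.51649],"qd":[-2.70029,2.12824,-7.77573],"eef":[-0.18268,-0.32275,1.07079],"trq":[0.16283,-10.36932,-2.26552]}
{"k":15,"q":[-1.04414,0.50833,-0.67709],"qd":[-2.65836,1.99121,-8.25638],"eef":[-0.18677,-0.35764,1.02964],"trq":[1.61482,-10.51927,-1.52655]}
{"k":16,"q":[-1.09183,0.54851,-0.84085],"qd":[-2.14357,2.03821,-8.13972],"eef":[-0.1885,-0.38643,0.98243],"trq":[3.00892,-9.83939,-0.45108]}
{"k":17,"q":[-1.12697,0.59155,-0.99822],"qd":[-1.42567,2.27116,-7.63945],"eef":[-0.18793,-0.40916,0.93138],"trq":[4.00068,-8.93916,0.84042]}
{"k":18,"q":[-1.14761,0.64069,-1.1434],"qd":[-0.6954,2.64159,-6.92259],"eef":[-0.18533,-0.42645,0.87873],"trq":[4.60209,-8.20044,2.13926]}
{"k":19,"q":[-1.15461,0.69801,-1.27311],"qd":[-0.05527,3.0844,-6.08476],"eef":[-0.18111,-0.43923,0.82635],"trq":[4.91486,-7.83674,3.26115]}
{"k":20,"q":[-1.15031,0.76428,-1.38557],"qd":[0.44382,3.53218,-5.18823],"eef":[-0.1758,-0.44859,0.77565],"trq":[5.04363,-7.93193,4.08714]}
{"k":21,"q":[-1.13756,0.83903,-1.47994],"qd":[0.8029,3.93142,-4.26486],"eef":[-0.16994,-0.45565,0.72754],"trq":[5.01323,-8.46343,4.56228]}
{"k":22,"q":[-1.11899,0.92087,-1.55597],"qd":[1.03534,4.23936,-3.3475],"eef":[-0.16394,-0.46147,0.68247],"trq":[4.84221,-9.33834,4.68689]}
{"k":23,"q":[-1.0969,1.00767,-1.61408],"qd":[1.16368,4.42854,-2.46701],"eef":[-0.15811,-0.46692,0.64056],"trq":[4.55274,-10.42741,4.50226]}
{"k":24,"q":[-1.07309,1.09695,-1.65526],"qd":[1.21375,4.48762,-1.65074],"eef":[-0.1526,-0.47259,0.60169],"trq":[4.17842,-11.59571,4.07471]}
{"k":25,"q":[-1.04887,1.18612,-1.68099],"qd":[1.20965,4.41992,-0.92139],"eef":[-0.14747,-0.47882,0.56562],"trq":[3.76501,-12.72416,3.48113]}
{"k":26,"q":[-1.02511,1.27279,-1.69317],"qd":[1.17118,4.24054,-0.29545],"eef":[-0.14271,-0.48566,0.53211],"trq":[3.36118,-13.72143,2.79726]}
{"k":27,"q":[-1.00232,1.35497,-1.69396],"qd":[1.11287,3.97251,0.21701],"eef":[-0.13829,-0.49301,0.50096],"trq":[3.00662,-14.52814,2.09103]}
{"k":28,"q":[-0.98081,1.43114,-1.68568],"qd":[1.0441,3.64269,0.61142],"eef":[-0.13417,-0.50064,0.47205],"trq":[2.72437,-15.11516,1.42043]}
{"k":29,"q":[-0.96071,1.50034,-1.67059],"qd":[0.97239,3.27763,0.89837],"eef":[-0.13031,-0.50828,0.44531],"trq":[2.52083,-15.47939,0.81233]}
{"k":30,"q":[-0.94202,1.5621,-1.65072],"qd":[0.90101,2.90044,1.08829],"eef":[-0.12672,-0.51569,0.42075],"trq":[2.39015,-15.63698,0.28797]}
{"k":31,"q":[-0.92474,1.61637,-1.62789],"qd":[0.83145,2.52941,1.19506],"eef":[-0.12338,-0.52269,0.39838],"trq":[-7.0452,-24.91465,-11.46394]}
{"k":32,"q":[-0.91724,1.65978,-1.62478],"qd":[-0.07382,1.82903,-0.88541],"eef":[-0.11931,-0.52356,0.38037],"trq":[-4.52078,-20.90799,-8.82193]}
{"k":33,"q":[-0.92527,1.69162,-1.65798],"qd":[-0.72043,1.3575,-2.4209],"eef":[-0.11387,-0.51432,0.36861],"trq":[-2.37089,-17.65685,-6.69377]}
{"k":34,"q":[-0.94401,1.7154,-1.71707],"qd":[-1.14515,1.01511,-3.47382],"eef":[-0.10768,-0.49773,0.36201],"trq":[-0.57625,-15.04654,-4.92542]}
{"k":35,"q":[-0.96941,1.7331,-1.79327],"qd":[-1.38758,0.74545,-4.13632],"eef":[-0.10121,-0.47592,0.35946]}


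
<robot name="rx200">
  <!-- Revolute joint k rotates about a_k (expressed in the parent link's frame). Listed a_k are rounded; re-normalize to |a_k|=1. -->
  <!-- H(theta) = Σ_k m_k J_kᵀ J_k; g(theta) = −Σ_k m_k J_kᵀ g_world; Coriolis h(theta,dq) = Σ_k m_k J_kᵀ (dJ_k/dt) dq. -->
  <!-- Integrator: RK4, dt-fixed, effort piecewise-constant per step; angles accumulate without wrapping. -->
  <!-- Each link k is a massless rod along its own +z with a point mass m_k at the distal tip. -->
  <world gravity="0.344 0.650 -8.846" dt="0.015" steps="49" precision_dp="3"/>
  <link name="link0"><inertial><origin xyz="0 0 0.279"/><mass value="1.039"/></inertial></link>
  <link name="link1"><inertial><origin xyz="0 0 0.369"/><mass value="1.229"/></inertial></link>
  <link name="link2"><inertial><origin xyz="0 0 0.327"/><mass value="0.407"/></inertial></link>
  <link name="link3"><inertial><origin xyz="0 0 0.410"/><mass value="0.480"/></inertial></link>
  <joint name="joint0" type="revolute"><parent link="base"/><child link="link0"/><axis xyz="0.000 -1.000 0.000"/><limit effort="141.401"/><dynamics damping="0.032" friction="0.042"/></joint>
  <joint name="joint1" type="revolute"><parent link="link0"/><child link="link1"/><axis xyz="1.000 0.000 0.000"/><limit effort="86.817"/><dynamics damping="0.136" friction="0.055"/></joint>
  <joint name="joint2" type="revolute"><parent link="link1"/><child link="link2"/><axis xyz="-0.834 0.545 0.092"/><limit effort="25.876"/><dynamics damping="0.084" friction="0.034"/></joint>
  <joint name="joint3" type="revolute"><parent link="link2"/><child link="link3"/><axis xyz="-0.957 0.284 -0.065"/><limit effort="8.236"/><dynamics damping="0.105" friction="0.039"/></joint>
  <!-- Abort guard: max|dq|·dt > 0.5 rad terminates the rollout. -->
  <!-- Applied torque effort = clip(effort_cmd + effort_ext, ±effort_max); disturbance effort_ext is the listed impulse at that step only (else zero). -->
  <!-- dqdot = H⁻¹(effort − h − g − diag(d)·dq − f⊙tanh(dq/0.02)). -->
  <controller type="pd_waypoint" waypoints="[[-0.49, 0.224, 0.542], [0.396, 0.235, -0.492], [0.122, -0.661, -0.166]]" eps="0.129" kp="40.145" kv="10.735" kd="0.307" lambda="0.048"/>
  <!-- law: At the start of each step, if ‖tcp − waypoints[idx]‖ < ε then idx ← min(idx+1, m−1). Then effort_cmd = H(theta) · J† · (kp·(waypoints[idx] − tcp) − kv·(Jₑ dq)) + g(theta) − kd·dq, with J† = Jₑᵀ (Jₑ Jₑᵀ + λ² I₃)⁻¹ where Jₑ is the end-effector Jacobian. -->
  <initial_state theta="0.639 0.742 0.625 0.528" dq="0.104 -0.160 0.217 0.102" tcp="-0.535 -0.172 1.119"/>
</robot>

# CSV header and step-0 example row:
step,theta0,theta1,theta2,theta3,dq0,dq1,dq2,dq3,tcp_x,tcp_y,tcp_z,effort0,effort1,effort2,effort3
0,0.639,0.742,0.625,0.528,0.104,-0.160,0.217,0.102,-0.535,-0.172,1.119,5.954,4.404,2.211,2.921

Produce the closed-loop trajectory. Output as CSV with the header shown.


step,theta0,theta1,theta2,theta3,dq0,dq1,dq2,dq3,tcp_x,tcp_y,tcp_z,effort0,effort1,effort2,effort3
1,0.642,0.744,0.634,0.536,0.350,0.486,0.924,0.927,-0.536,-0.166,1.116,3.263,2.929,1.653,2.088
2,0.649,0.756,0.652,0.554,0.549,0.988,1.531,1.429,-0.536,-0.157,1.109,0.672,1.484,1.276,1.471
3,0.659,0.773,0.678,0.577,0.697,1.357,2.004,1.731,-0.536,-0.147,1.097,-1.741,0.163,1.005,0.983
4,0.670,0.795,0.711,0.605,0.801,1.612,2.343,1.905,-0.537,-0.136,1.083,-3.907,-0.977,0.788,0.575
5,0.682,0.821,0.748,0.634,0.865,1.771,2.564,1.995,-0.537,-0.124,1.067,-5.783,-1.916,0.589,0.219
6,0.695,0.848,0.787,0.664,0.897,1.854,2.690,2.026,-0.538,-0.112,1.048,-7.355,-2.659,0.388,-0.099
7,0.709,0.876,0.828,0.694,0.905,1.878,2.743,2.018,-0.539,-0.099,1.028,-8.632,-3.223,0.177,-0.387
8,0.722,0.904,0.869,0.724,0.893,1.856,2.742,1.981,-0.539,-0.087,1.008,-9.636,-3.634,-0.047,-0.649
9,0.736,0.931,0.910,0.754,0.868,1.801,2.704,1.923,-0.540,-0.074,0.986,-10.400,-3.916,-0.280,-0.885
10,0.748,0.958,0.950,0.782,0.834,1.721,2.640,1.850,-0.541,-0.062,0.964,-10.958,-4.094,-0.518,-1.097
11,0.761,0.983,0.989,0.809,0.792,1.625,2.559,1.766,-0.542,-0.049,0.942,-11.345,-4.188,-0.757,-1.286
12,0.772,1.006,1.027,0.835,0.747,1.518,2.468,1.675,-0.543,-0.037,0.921,-11.592,-4.216,-0.992,-1.451
13,0.783,1.028,1.063,0.859,0.699,1.404,2.370,1.580,-0.543,-0.025,0.899,-11.727,-4.193,-1.219,-1.595
14,0.793,1.049,1.098,0.882,0.650,1.288,2.270,1.483,-0.543,-0.013,0.878,-11.777,-4.130,-1.435,-1.719
15,0.802,1.067,1.131,0.904,0.602,1.171,2.168,1.385,-0.543,-0.002,0.858,-11.760,-4.038,-1.639,-1.823
16,0.811,1.084,1.163,0.924,0.554,1.055,2.067,1.288,-0.543,0.009,0.838,-11.694,-3.926,-1.828,-1.911
17,0.819,1.099,1.193,0.943,0.509,0.942,1.966,1.194,-0.543,0.020,0.820,-11.593,-3.798,-2.001,-1.982
18,0.826,1.112,1.222,0.960,0.465,0.834,1.867,1.103,-0.542,0.030,0.802,-11.468,-3.662,-2.158,-2.040
19,0.833,1.124,1.249,0.976,0.424,0.730,1.770,1.016,-0.541,0.040,0.784,-11.328,-3.521,-2.300,-2.085
20,0.839,1.134,1.275,0.990,0.385,0.632,1.675,0.933,-0.540,0.050,0.768,-11.180,-3.378,-2.427,-2.120
21,0.845,1.143,1.299,1.004,0.349,0.540,1.582,0.855,-0.539,0.060,0.752,-11.028,-3.236,-2.539,-2.144
22,0.850,1.150,1.322,1.016,0.315,0.454,1.492,0.781,-0.538,0.069,0.738,-10.876,-3.098,-2.636,-2.161
23,0.854,1.156,1.344,1.027,0.285,0.374,1.405,0.712,-0.536,0.077,0.724,-10.728,-2.963,-2.721,-2.170
24,0.858,1.161,1.364,1.037,0.257,0.300,1.320,0.648,-0.535,0.086,0.711,-10.586,-2.835,-2.794,-2.173
25,0.862,1.165,1.383,1.047,0.231,0.233,1.238,0.588,-0.533,0.094,0.698,-10.451,-2.712,-2.856,-2.171
26,0.865,1.168,1.401,1.055,0.208,0.171,1.159,0.533,-0.531,0.101,0.687,-10.324,-2.597,-2.907,-2.164
27,0.868,1.170,1.418,1.063,0.187,0.116,1.083,0.482,-0.530,0.109,0.676,-10.205,-2.489,-2.950,-2.154
28,0.871,1.172,1.434,1.070,0.168,0.066,1.010,0.435,-0.528,0.116,0.666,-10.095,-2.388,-2.984,-2.141
29,0.873,1.172,1.448,1.076,0.151,0.021,0.941,0.392,-0.526,0.122,0.656,-9.994,-2.294,-3.011,-2.125
30,0.875,1.173,1.462,1.081,0.136,-0.015,0.878,0.348,-0.524,0.129,0.647,-9.902,-2.212,-3.032,-2.107
31,0.877,1.172,1.475,1.086,0.123,-0.043,0.823,0.306,-0.522,0.135,0.639,-9.819,-2.141,-3.048,-2.087
32,0.879,1.171,1.487,1.091,0.110,-0.068,0.769,0.269,-0.520,0.140,0.631,-25.496,7.784,8.735,7.612
33,0.877,1.177,1.505,1.105,-0.329,0.793,1.618,1.610,-0.515,0.146,0.620,-22.857,5.257,6.725,5.678
34,0.870,1.194,1.535,1.136,-0.728,1.456,2.412,2.476,-0.502,0.151,0.600,-20.680,2.869,5.007,4.133
35,0.856,1.219,1.576,1.177,-1.118,1.920,3.103,3.033,-0.485,0.155,0.575,-18.837,0.654,3.542,2.861
36,0.836,1.250,1.627,1.225,-1.518,2.192,3.685,3.376,-0.463,0.159,0.545,-17.244,-1.373,2.287,1.796
37,0.810,1.283,1.686,1.277,-1.936,2.283,4.170,3.558,-0.439,0.162,0.511,-15.863,-3.213,1.209,0.898
38,0.778,1.317,1.751,1.331,-2.376,2.199,4.580,3.603,-0.413,0.165,0.475,-14.712,-4.891,0.283,0.147
39,0.739,1.348,1.822,1.385,-2.841,1.943,4.939,3.519,-0.386,0.165,0.437,-13.861,-6.453,-0.508,-0.470
40,0.693,1.374,1.899,1.436,-3.332,1.512,5.265,3.305,-0.359,0.165,0.399,-13.434,-7.982,-1.180,-0.963
41,0.639,1.392,1.980,1.483,-3.847,0.894,5.567,2.950,-0.333,0.162,0.360,-13.631,-9.620,-1.741,-1.340
42,0.577,1.400,2.065,1.524,-4.387,0.062,5.848,2.437,-0.309,0.158,0.321,-14.763,-11.607,-2.201,-1.610
43,0.507,1.393,2.155,1.555,-4.954,-1.023,6.099,1.737,-0.288,0.152,0.285,-17.315,-14.386,-2.572,-1.783
44,0.428,1.367,2.248,1.575,-5.549,-2.450,6.289,0.818,-0.271,0.143,0.251,-21.895,-18.797,-2.875,-1.873
45,0.340,1.316,2.343,1.579,-6.170,-4.377,6.355,-0.366,-0.257,0.132,0.220,-28.360,-26.445,-3.198,-1.898
46,0.243,1.230,2.437,1.563,-6.750,-7.092,6.125,-1.831,-0.247,0.119,0.196,-30.538,-38.741,-3.857,-1.903
47,0.139,1.095,2.522,1.524,-6.945,-10.946,5.132,-3.383,-0.240,0.104,0.178,-10.885,-47.741,-5.199,-1.987
48,0.042,0.897,2.581,1.467,-6.053,-15.445,2.597,-3.951,-0.232,0.088,0.166,15.872,-39.342,-5.846,-2.385
49,-0.037,0.639,2.594,1.416,-4.489,-18.845,-0.988,-2.737,-0.219,0.074,0.158,,,,


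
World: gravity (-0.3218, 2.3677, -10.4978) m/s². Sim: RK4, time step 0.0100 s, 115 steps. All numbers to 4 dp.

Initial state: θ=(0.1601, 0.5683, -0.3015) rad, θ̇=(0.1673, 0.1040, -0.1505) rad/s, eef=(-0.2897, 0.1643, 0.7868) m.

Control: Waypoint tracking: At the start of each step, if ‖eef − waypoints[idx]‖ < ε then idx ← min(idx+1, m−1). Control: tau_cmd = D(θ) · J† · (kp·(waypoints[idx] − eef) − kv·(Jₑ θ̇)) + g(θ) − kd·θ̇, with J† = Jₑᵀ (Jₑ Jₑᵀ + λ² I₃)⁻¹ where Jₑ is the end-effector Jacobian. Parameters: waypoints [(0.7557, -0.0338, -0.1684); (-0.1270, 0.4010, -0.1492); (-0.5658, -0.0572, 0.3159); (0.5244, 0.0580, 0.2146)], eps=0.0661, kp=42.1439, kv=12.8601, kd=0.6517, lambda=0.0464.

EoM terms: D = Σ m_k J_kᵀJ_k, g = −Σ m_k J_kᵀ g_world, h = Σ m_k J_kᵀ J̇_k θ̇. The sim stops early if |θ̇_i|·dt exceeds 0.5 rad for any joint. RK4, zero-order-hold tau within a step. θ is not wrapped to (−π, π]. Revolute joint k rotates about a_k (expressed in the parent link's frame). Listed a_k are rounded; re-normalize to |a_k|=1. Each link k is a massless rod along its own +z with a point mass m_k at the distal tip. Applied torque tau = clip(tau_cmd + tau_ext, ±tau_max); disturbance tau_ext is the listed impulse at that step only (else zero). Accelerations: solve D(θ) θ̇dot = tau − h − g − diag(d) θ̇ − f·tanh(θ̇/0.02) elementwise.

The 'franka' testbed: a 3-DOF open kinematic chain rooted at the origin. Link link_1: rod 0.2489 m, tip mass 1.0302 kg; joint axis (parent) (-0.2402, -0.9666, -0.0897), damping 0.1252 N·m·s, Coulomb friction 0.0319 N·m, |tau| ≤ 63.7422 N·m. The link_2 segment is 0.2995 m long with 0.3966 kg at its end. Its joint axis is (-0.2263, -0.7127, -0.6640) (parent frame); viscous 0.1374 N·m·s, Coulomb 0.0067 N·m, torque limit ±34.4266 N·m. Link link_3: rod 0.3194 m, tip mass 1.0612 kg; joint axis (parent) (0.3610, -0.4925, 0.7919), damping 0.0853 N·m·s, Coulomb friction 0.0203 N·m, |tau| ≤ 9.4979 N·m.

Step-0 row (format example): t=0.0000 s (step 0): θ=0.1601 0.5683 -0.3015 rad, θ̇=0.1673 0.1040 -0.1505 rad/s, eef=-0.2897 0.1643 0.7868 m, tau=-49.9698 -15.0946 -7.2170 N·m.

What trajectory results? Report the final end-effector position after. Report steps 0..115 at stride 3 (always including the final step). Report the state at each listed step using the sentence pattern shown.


t=0.0300 s (step 3): θ=0.1088 0.6332 -0.2546 rad, θ̇=-3.0895 3.5443 2.4709 rad/s, eef=-0.2789 0.1693 0.7863 m, tau=-38.7356 -13.5360 -6.4060 N·m.
t=0.0600 s (step 6): θ=-0.0106 0.7569 -0.1605 rad, θ̇=-4.7521 4.5037 3.7578 rad/s, eef=-0.2410 0.1772 0.7885 m, tau=-30.2059 -10.6195 -4.9912 N·m.
t=0.0900 s (step 9): θ=-0.1694 0.8951 -0.0367 rad, θ̇=-5.7375 4.6184 4.3546 rad/s, eef=-0.1806 0.1847 0.7896 m, tau=-20.4799 -7.4907 -3.3595 N·m.
t=0.1200 s (step 12): θ=-0.3492 1.0294 0.0923 rad, θ̇=-6.1929 4.2901 4.1537 rad/s, eef=-0.1031 0.1905 0.7856 m, tau=-11.0368 -4.8024 -1.6573 N·m.
t=0.1500 s (step 15): θ=-0.5374 1.1502 0.2090 rad, θ̇=-6.3181 3.7500 3.5992 rad/s, eef=-0.0150 0.1937 0.7738 m, tau=-3.6660 -2.8789 -0.2774 N·m.
t=0.1800 s (step 18): θ=-0.7263 1.2535 0.3077 rad, θ̇=-6.2594 3.1301 2.9845 rad/s, eef=0.0776 0.1938 0.7529 m, tau=1.6703 -1.5571 0.7096 N·m.
t=0.2100 s (step 21): θ=-0.9116 1.3378 0.3884 rad, θ̇=-6.0844 2.4908 2.4134 rad/s, eef=0.1700 0.1911 0.7227 m, tau=5.5793 -0.5778 1.3957 N·m.
t=0.2400 s (step 24): θ=-1.0904 1.4030 0.4531 rad, θ̇=-5.8196 1.8628 1.9153 rad/s, eef=0.2588 0.1857 0.6839 m, tau=8.5602 0.2487 1.8781 N·m.
t=0.2700 s (step 27): θ=-1.2600 1.4499 0.5041 rad, θ̇=-5.4773 1.2686 1.4963 rad/s, eef=0.3416 0.1781 0.6378 m, tau=10.9146 1.0302 2.2214 N·m.
t=0.3000 s (step 30): θ=-1.4183 1.4796 0.5436 rad, θ̇=-5.0694 0.7277 1.1537 rad/s, eef=0.4169 0.1688 0.5857 m, tau=12.8023 1.8106 2.4626 N·m.
t=0.3300 s (step 33): θ=-1.5636 1.4942 0.5739 rad, θ̇=-4.6129 0.2563 0.8811 rad/s, eef=0.4836 0.1582 0.5296 m, tau=14.3021 2.5900 2.6224 N·m.
t=0.3600 s (step 36): θ=-1.6947 1.4958 0.5970 rad, θ̇=-4.1297 -0.1341 0.6705 rad/s, eef=0.5413 0.1467 0.4712 m, tau=15.4555 3.3412 2.7132 N·m.
t=0.3900 s (step 39): θ=-1.8113 1.4870 0.6146 rad, θ̇=-3.6426 -0.4402 0.5115 rad/s, eef=0.5902 0.1349 0.4121 m, tau=16.2927 4.0310 2.7465 N·m.
t=0.4200 s (step 42): θ=-1.9134 1.4703 0.6281 rad, θ̇=-3.1715 -0.6662 0.3946 rad/s, eef=0.6306 0.1231 0.3541 m, tau=16.8443 4.6338 2.7325 N·m.
t=0.4500 s (step 45): θ=-2.0019 1.4478 0.6386 rad, θ̇=-2.7317 -0.8198 0.3117 rad/s, eef=0.6633 0.1114 0.2983 m, tau=17.1471 5.1302 2.6817 N·m.
t=0.4800 s (step 48): θ=-2.0777 1.4217 0.6470 rad, θ̇=-2.3327 -0.9119 0.2549 rad/s, eef=0.6893 0.1003 0.2458 m, tau=17.2426 5.5140 2.6048 N·m.
t=0.5100 s (step 51): θ=-2.1423 1.3936 0.6540 rad, θ̇=-1.9788 -0.9548 0.2174 rad/s, eef=0.7095 0.0897 0.1971 m, tau=17.1738 5.7898 2.5116 N·m.
t=0.5400 s (step 54): θ=-2.1969 1.3648 0.6602 rad, θ̇=-1.6701 -0.9600 0.1934 rad/s, eef=0.7249 0.0798 0.1527 m, tau=16.9821 5.9700 2.4105 N·m.
t=0.5700 s (step 57): θ=-2.2429 1.3363 0.6657 rad, θ̇=-1.4042 -0.9381 0.1784 rad/s, eef=0.7365 0.0706 0.1126 m, tau=16.7052 6.0709 2.3078 N·m.
t=0.6000 s (step 60): θ=-2.2816 1.3087 0.6709 rad, θ̇=-1.1772 -0.8978 0.1690 rad/s, eef=0.7451 0.0622 0.0767 m, tau=16.3751 6.1099 2.2082 N·m.
t=0.6300 s (step 63): θ=-2.3139 1.2826 0.6759 rad, θ̇=-0.9847 -0.8459 0.1627 rad/s, eef=0.7513 0.0544 0.0449 m, tau=16.0177 6.1031 2.1145 N·m.
t=0.6600 s (step 66): θ=-2.3410 1.2580 0.6807 rad, θ̇=-0.8222 -0.7877 0.1581 rad/s, eef=0.7557 0.0473 0.0169 m, tau=15.6530 6.0646 2.0286 N·m.
t=0.6900 s (step 69): θ=-2.3635 1.2353 0.6853 rad, θ̇=-0.6854 -0.7272 0.1542 rad/s, eef=0.7587 0.0408 -0.0077 m, tau=15.2956 6.0058 1.9511 N·m.
t=0.7200 s (step 72): θ=-2.3823 1.2144 0.6899 rad, θ̇=-0.5705 -0.6668 0.1503 rad/s, eef=0.7608 0.0349 -0.0292 m, tau=14.9554 5.9357 1.8820 N·m.
t=0.7500 s (step 75): θ=-2.3979 1.1953 0.6944 rad, θ̇=-0.4741 -0.6085 0.1463 rad/s, eef=0.7622 0.0295 -0.0479 m, tau=14.6388 5.8608 1.8210 N·m.
t=0.7800 s (step 78): θ=-2.4109 1.1779 0.6987 rad, θ̇=-0.3934 -0.5533 0.1420 rad/s, eef=0.7630 0.0246 -0.0641 m, tau=14.3492 5.7857 1.7674 N·m.
t=0.8100 s (step 81): θ=-2.4217 1.1621 0.7029 rad, θ̇=-0.3259 -0.5018 0.1374 rad/s, eef=0.7634 0.0201 -0.0782 m, tau=14.0879 5.7134 1.7205 N·m.
t=0.8400 s (step 84): θ=-2.4306 1.1477 0.7069 rad, θ̇=-0.2693 -0.4543 0.1325 rad/s, eef=0.7637 0.0160 -0.0904 m, tau=13.8547 5.6459 1.6796 N·m.
t=0.8700 s (step 87): θ=-2.4379 1.1348 0.7108 rad, θ̇=-0.2221 -0.4107 0.1275 rad/s, eef=0.7637 0.0122 -0.1010 m, tau=13.6485 5.5841 1.6439 N·m.
t=0.9000 s (step 90): θ=-2.4440 1.1231 0.7146 rad, θ̇=-0.1827 -0.3711 0.1223 rad/s, eef=0.7637 0.0088 -0.1102 m, tau=13.4675 5.5285 1.6128 N·m.
t=0.9300 s (step 93): θ=-2.4490 1.1125 0.7181 rad, θ̇=-0.1497 -0.3352 0.1172 rad/s, eef=0.7635 0.0057 -0.1181 m, tau=-6.0402 12.8455 -0.0089 N·m.
t=0.9600 s (step 96): θ=-2.4948 1.1564 0.7875 rad, θ̇=-2.4840 2.7234 3.3447 rad/s, eef=0.7522 0.0115 -0.1258 m, tau=1.3598 8.9092 -1.1392 N·m.
t=0.9900 s (step 99): θ=-2.5827 1.2550 0.8868 rad, θ̇=-3.2607 3.6868 3.1410 rad/s, eef=0.7301 0.0327 -0.1368 m, tau=5.7110 7.5673 -0.1186 N·m.
t=1.0200 s (step 102): θ=-2.6859 1.3708 0.9734 rad, θ̇=-3.5799 3.9688 2.6326 rad/s, eef=0.7031 0.0634 -0.1504 m, tau=7.9381 6.8857 0.6861 N·m.
t=1.0500 s (step 105): θ=-2.7956 1.4904 1.0455 rad, θ̇=-3.7181 3.9723 2.1813 rad/s, eef=0.6727 0.0988 -0.1651 m, tau=8.8252 6.4443 1.1653 N·m.
t=1.0800 s (step 108): θ=-2.9082 1.6079 1.1052 rad, θ̇=-3.7782 3.8465 1.8074 rad/s, eef=0.6396 0.1359 -0.1794 m, tau=8.8938 6.1366 1.4205 N·m.
t=1.1100 s (step 111): θ=-3.0220 1.7205 1.1547 rad, θ̇=-3.8073 3.6555 1.4954 rad/s, eef=0.6043 0.1730 -0.1927 m, tau=8.4717 5.9322 1.5336 N·m.
t=1.1400 s (step 114): θ=-3.1366 1.8269 1.1955 rad, θ̇=-3.8279 3.4296 1.2322 rad/s, eef=0.5675 0.2087 -0.2043 m, tau=7.7612 5.8199 1.5554 N·m.
t=1.1500 s (step 115): θ=-3.1749 1.8608 1.2074 rad, θ̇=-3.8349 3.3494 1.1538 rad/s, eef=0.5550 0.2202 -0.2078 m.
final eef position (m): 0.5550 0.2202 -0.2078


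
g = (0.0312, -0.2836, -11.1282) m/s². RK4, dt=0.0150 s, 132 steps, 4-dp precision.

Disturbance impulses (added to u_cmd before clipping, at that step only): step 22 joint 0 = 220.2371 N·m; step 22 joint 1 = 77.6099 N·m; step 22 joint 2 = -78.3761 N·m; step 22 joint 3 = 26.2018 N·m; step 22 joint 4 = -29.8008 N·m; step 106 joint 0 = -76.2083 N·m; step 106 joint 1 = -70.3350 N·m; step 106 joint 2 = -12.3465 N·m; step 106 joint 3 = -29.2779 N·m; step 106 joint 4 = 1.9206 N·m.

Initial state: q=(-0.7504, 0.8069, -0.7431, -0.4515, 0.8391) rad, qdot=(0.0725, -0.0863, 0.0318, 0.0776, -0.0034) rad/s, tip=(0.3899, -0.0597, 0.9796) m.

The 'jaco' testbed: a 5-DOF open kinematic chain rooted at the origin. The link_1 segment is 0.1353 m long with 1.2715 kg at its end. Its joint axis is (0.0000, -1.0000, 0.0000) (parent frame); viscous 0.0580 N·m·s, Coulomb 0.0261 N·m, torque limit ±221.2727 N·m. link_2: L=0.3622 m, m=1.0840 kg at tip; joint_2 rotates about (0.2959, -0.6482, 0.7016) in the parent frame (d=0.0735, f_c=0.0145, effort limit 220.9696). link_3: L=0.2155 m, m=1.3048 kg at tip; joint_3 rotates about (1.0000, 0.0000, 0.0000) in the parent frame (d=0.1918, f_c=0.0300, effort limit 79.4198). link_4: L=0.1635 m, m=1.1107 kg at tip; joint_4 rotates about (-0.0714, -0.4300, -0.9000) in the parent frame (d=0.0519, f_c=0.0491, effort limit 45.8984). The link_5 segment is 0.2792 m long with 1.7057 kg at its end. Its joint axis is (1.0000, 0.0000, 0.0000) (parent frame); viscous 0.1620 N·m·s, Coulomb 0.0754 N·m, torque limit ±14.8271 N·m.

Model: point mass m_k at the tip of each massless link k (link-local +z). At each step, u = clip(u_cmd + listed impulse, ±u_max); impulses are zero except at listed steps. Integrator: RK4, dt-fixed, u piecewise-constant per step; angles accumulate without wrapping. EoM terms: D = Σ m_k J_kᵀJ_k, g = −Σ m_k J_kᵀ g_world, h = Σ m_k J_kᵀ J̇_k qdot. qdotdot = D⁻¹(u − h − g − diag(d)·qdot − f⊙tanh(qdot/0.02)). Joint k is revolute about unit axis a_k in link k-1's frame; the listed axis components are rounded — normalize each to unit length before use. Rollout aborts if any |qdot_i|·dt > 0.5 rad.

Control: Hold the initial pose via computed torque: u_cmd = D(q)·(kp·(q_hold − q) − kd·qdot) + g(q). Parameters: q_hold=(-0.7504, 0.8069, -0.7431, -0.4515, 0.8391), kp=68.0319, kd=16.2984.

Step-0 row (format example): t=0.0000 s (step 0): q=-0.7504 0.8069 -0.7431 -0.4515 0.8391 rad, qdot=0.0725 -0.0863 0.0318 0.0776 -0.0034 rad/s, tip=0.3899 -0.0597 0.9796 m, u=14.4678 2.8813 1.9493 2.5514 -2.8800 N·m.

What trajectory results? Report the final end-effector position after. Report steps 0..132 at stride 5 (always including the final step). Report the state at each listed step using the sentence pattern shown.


t=0.0750 s (step 5): q=-0.7478 0.8041 -0.7422 -0.4496 0.8390 rad, qdot=0.0090 -0.0067 0.0001 -0.0001 -0.0002 rad/s, tip=0.3887 -0.0591 0.9804 m, u=15.7245 3.0903 1.5035 2.7281 -3.0727 N·m.
t=0.1500 s (step 10): q=-0.7478 0.8042 -0.7423 -0.4498 0.8390 rad, qdot=-0.0057 0.0055 -0.0017 -0.0024 0.0003 rad/s, tip=0.3887 -0.0591 0.9804 m, u=16.1924 3.1778 1.3164 2.7685 -3.1428 N·m.
t=0.2250 s (step 15): q=-0.7483 0.8047 -0.7424 -0.4499 0.8390 rad, qdot=-0.0074 0.0063 -0.0007 -0.0022 0.0003 rad/s, tip=0.3889 -0.0593 0.9802 m, u=16.3552 3.2091 1.2489 2.7816 -3.1671 N·m.
t=0.3000 s (step 20): q=-0.7489 0.8051 -0.7425 -0.4501 0.8391 rad, qdot=-0.0063 0.0053 -0.0006 -0.0020 0.0003 rad/s, tip=0.3892 -0.0594 0.9801 m, u=16.4054 3.2165 1.2282 2.7856 -3.1743 N·m.
t=0.3750 s (step 25): q=-0.7374 0.8114 -0.8230 -0.3969 0.9642 rad, qdot=0.2604 0.0499 -1.2881 0.8678 1.9945 rad/s, tip=0.3550 -0.0574 0.9734 m, u=-18.6485 -10.1169 14.7639 -2.1439 -1.3617 N·m.
t=0.4500 s (step 30): q=-0.7282 0.8120 -0.8569 -0.3746 1.0142 rad, qdot=0.0130 -0.0086 0.0602 -0.0509 -0.1232 rad/s, tip=0.3365 -0.0551 0.9715 m, u=4.4116 -1.3341 6.2285 1.1163 -2.6559 N·m.
t=0.5250 s (step 35): q=-0.7309 0.8105 -0.8401 -0.3850 0.9892 rad, qdot=-0.0661 -0.0266 0.3158 -0.1838 -0.4430 rad/s, tip=0.3444 -0.0557 0.9731 m, u=13.1834 2.0661 2.9623 2.3804 -3.2450 N·m.
t=0.6000 s (step 40): q=-0.7363 0.8085 -0.8161 -0.3986 0.9562 rad, qdot=-0.0715 -0.0258 0.3049 -0.1700 -0.4133 rad/s, tip=0.3569 -0.0574 0.9744 m, u=16.2117 3.2241 1.7437 2.7842 -3.4423 N·m.
t=0.6750 s (step 45): q=-0.7412 0.8068 -0.7959 -0.4098 0.9289 rad, qdot=-0.0575 -0.0177 0.2309 -0.1273 -0.3140 rad/s, tip=0.3675 -0.0590 0.9752 m, u=17.0394 3.5171 1.3323 2.8711 -3.4758 N·m.
t=0.7500 s (step 50): q=-0.7449 0.8058 -0.7814 -0.4178 0.9089 rad, qdot=-0.0410 -0.0101 0.1598 -0.0889 -0.2230 rad/s, tip=0.3752 -0.0603 0.9756 m, u=17.0965 3.5165 1.2244 2.8586 -3.4495 N·m.
t=0.8250 s (step 55): q=-0.7474 0.8053 -0.7715 -0.4233 0.8949 rad, qdot=-0.0272 -0.0052 0.1066 -0.0605 -0.1550 rad/s, tip=0.3803 -0.0611 0.9759 m, u=16.9384 3.4418 1.2195 2.8247 -3.4095 N·m.
t=0.9000 s (step 60): q=-0.7491 0.8050 -0.7650 -0.4271 0.8852 rad, qdot=-0.0173 -0.0023 0.0700 -0.0412 -0.1074 rad/s, tip=0.3836 -0.0616 0.9762 m, u=16.7630 3.3663 1.2418 2.7941 -3.3731 N·m.
t=0.9750 s (step 65): q=-0.7501 0.8049 -0.7607 -0.4297 0.8784 rad, qdot=-0.0107 -0.0003 0.0458 -0.0295 -0.0750 rad/s, tip=0.3856 -0.0619 0.9764 m, u=16.6265 3.3088 1.2654 2.7734 -3.3452 N·m.
t=1.0500 s (step 70): q=-0.7507 0.8049 -0.7579 -0.4317 0.8737 rad, qdot=-0.0064 0.0009 0.0305 -0.0231 -0.0535 rad/s, tip=0.3869 -0.0620 0.9766 m, u=16.5334 3.2696 1.2823 2.7621 -3.3252 N·m.
t=1.1250 s (step 75): q=-0.7511 0.8050 -0.7560 -0.4332 0.8702 rad, qdot=-0.0035 0.0014 0.0214 -0.0196 -0.0399 rad/s, tip=0.3876 -0.0620 0.9768 m, u=16.4741 3.2441 1.2912 2.7569 -3.3107 N·m.
t=1.2000 s (step 80): q=-0.7513 0.8051 -0.7546 -0.4346 0.8676 rad, qdot=-0.0015 0.0015 0.0162 -0.0173 -0.0318 rad/s, tip=0.3881 -0.0620 0.9769 m, u=16.4377 3.2279 1.2940 2.7549 -3.2991 N·m.
t=1.2750 s (step 85): q=-0.7513 0.8052 -0.7535 -0.4359 0.8654 rad, qdot=-0.0004 0.0013 0.0131 -0.0155 -0.0269 rad/s, tip=0.3885 -0.0619 0.9771 m, u=16.4158 3.2178 1.2934 2.7547 -3.2894 N·m.
t=1.3500 s (step 90): q=-0.7513 0.8053 -0.7526 -0.4370 0.8635 rad, qdot=0.0003 0.0012 0.0110 -0.0141 -0.0235 rad/s, tip=0.3887 -0.0618 0.9772 m, u=16.4029 3.2115 1.2911 2.7556 -3.2811 N·m.
t=1.4250 s (step 95): q=-0.7513 0.8054 -0.7519 -0.4380 0.8618 rad, qdot=0.0006 0.0011 0.0094 -0.0128 -0.0210 rad/s, tip=0.3889 -0.0617 0.9774 m, u=16.3954 3.2076 1.2882 2.7570 -3.2739 N·m.
t=1.5000 s (step 100): q=-0.7512 0.8055 -0.7512 -0.4389 0.8603 rad, qdot=0.0008 0.0010 0.0083 -0.0117 -0.0189 rad/s, tip=0.3890 -0.0616 0.9775 m, u=16.3911 3.2052 1.2851 2.7587 -3.2675 N·m.
t=1.5750 s (step 105): q=-0.7512 0.8056 -0.7506 -0.4397 0.8590 rad, qdot=0.0008 0.0009 0.0074 -0.0108 -0.0172 rad/s, tip=0.3891 -0.0615 0.9776 m, u=16.3887 3.2036 1.2821 2.7606 -3.2618 N·m.
t=1.6500 s (step 110): q=-0.7510 0.8043 -0.7494 -0.5179 0.8581 rad, qdot=0.0019 -0.0251 0.0243 -0.7702 -0.0132 rad/s, tip=0.4072 -0.0446 0.9664 m, u=26.7864 12.9792 3.0949 6.8648 -3.6274 N·m.
t=1.7250 s (step 115): q=-0.7511 0.8034 -0.7486 -0.5359 0.8571 rad, qdot=0.0003 0.0017 0.0070 0.0917 -0.0184 rad/s, tip=0.4116 -0.0405 0.9636 m, u=19.6554 6.4187 1.9257 4.1874 -3.4167 N·m.
t=1.8000 s (step 120): q=-0.7508 0.8042 -0.7478 -0.5216 0.8556 rad, qdot=0.0058 0.0143 0.0118 0.2430 -0.0211 rad/s, tip=0.4080 -0.0441 0.9663 m, u=17.0677 3.9707 1.4436 3.2356 -3.3338 N·m.
t=1.8750 s (step 125): q=-0.7504 0.8053 -0.7470 -0.5036 0.8541 rad, qdot=0.0059 0.0144 0.0108 0.2249 -0.0187 rad/s, tip=0.4031 -0.0487 0.9696 m, u=16.2332 3.1519 1.2751 2.9064 -3.2976 N·m.
t=1.9500 s (step 130): q=-0.7500 0.8062 -0.7462 -0.4888 0.8528 rad, qdot=0.0045 0.0112 0.0084 0.1677 -0.0163 rad/s, tip=0.3990 -0.0525 0.9722 m, u=16.0425 2.9457 1.2293 2.8132 -3.2782 N·m.
t=1.9800 s (step 132): q=-0.7499 0.8066 -0.7460 -0.4841 0.8523 rad, qdot=0.0039 0.0098 0.0075 0.1448 -0.0155 rad/s, tip=0.3977 -0.0537 0.9731 m.
final tip position (m): 0.3977 -0.0537 0.9731


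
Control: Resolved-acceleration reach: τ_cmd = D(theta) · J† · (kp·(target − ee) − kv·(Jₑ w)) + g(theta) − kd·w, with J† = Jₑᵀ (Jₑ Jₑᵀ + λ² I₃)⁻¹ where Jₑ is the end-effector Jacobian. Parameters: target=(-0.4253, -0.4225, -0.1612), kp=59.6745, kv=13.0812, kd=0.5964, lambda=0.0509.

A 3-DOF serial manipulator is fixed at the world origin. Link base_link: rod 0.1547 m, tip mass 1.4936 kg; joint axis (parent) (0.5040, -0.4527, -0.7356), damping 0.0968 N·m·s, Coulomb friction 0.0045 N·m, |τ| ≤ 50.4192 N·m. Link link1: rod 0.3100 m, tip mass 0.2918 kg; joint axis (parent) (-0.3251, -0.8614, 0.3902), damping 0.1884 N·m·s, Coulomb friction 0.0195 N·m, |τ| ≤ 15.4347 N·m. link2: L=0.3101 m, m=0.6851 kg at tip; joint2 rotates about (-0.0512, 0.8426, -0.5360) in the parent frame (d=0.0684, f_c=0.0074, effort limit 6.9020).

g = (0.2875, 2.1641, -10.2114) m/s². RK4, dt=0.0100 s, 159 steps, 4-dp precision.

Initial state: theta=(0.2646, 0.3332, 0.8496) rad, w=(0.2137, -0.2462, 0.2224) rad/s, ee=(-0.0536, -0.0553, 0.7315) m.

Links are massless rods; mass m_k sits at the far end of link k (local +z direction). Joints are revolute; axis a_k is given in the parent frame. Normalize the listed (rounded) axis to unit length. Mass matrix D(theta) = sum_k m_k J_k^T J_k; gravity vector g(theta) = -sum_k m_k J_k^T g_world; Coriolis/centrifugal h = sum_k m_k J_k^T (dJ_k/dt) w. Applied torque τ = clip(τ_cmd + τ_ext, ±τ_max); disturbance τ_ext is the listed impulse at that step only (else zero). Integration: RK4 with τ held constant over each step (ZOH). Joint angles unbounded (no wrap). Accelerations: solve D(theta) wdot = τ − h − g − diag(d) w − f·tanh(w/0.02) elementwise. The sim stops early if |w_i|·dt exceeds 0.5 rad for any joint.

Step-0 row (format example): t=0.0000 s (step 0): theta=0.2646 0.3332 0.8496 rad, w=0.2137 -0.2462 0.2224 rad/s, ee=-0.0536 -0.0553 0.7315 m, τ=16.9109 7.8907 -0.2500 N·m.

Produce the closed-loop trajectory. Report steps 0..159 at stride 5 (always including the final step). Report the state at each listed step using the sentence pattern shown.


t=0.0500 s (step 5): theta=0.3550 0.4032 1.0377 rad, w=3.0008 1.6339 4.1459 rad/s, ee=-0.0800 -0.0860 0.7076 m, τ=6.0645 1.9097 -0.7403 N·m.
t=0.1000 s (step 10): theta=0.5374 0.4739 1.2379 rad, w=4.1151 1.1016 3.8586 rad/s, ee=-0.1444 -0.1406 0.6648 m, τ=0.6010 -0.4158 0.1005 N·m.
t=0.1500 s (step 15): theta=0.7509 0.5076 1.4236 rad, w=4.3094 0.2168 3.5626 rad/s, ee=-0.2175 -0.1988 0.6029 m, τ=-2.3496 -1.1328 0.0180 N·m.
t=0.2000 s (step 20): theta=0.9589 0.4947 1.5925 rad, w=3.9476 -0.7288 3.1664 rad/s, ee=-0.2843 -0.2511 0.5241 m, τ=-4.0859 -0.9389 -0.5209 N·m.
t=0.2500 s (step 25): theta=1.1417 0.4366 1.7374 rad, w=3.3479 -1.5614 2.6114 rad/s, ee=-0.3378 -0.2932 0.4344 m, τ=-5.1599 -0.2172 -1.1861 N·m.
t=0.3000 s (step 30): theta=1.2931 0.3429 1.8522 rad, w=2.7154 -2.1370 1.9801 rad/s, ee=-0.3756 -0.3233 0.3413 m, τ=-5.7982 0.6887 -1.7683 N·m.
t=0.3500 s (step 35): theta=1.4144 0.2282 1.9356 rad, w=2.1525 -2.4024 1.3608 rad/s, ee=-0.3985 -0.3418 0.2520 m, τ=-6.1147 1.5302 -2.1504 N·m.
t=0.4000 s (step 40): theta=1.5101 0.1074 1.9896 rad, w=1.6939 -2.3917 0.8155 rad/s, ee=-0.4093 -0.3507 0.1721 m, τ=-6.2045 2.1749 -2.3175 N·m.
t=0.4500 s (step 45): theta=1.5855 -0.0077 2.0189 rad, w=1.3377 -2.1910 0.3732 rad/s, ee=-0.4120 -0.3529 0.1045 m, τ=-6.1607 2.5915 -2.3200 N·m.
t=0.5000 s (step 50): theta=1.6452 -0.1100 2.0288 rad, w=1.0654 -1.8953 0.0379 rad/s, ee=-0.4103 -0.3515 0.0496 m, τ=-6.0546 2.8147 -2.2262 N·m.
t=0.5500 s (step 55): theta=1.6929 -0.1967 2.0249 rad, w=0.8517 -1.5765 -0.1881 rad/s, ee=-0.4066 -0.3486 0.0063 m, τ=-5.9258 2.9040 -2.1036 N·m.
t=0.6000 s (step 60): theta=1.7312 -0.2681 2.0112 rad, w=0.6856 -1.2873 -0.3516 rad/s, ee=-0.4026 -0.3457 -0.0272 m, τ=-5.7959 2.9192 -1.9626 N·m.
t=0.6500 s (step 65): theta=1.7620 -0.3262 1.9907 rad, w=0.5517 -1.0431 -0.4587 rad/s, ee=-0.3991 -0.3436 -0.0529 m, τ=-5.6719 2.8985 -1.8306 N·m.
t=0.7000 s (step 70): theta=1.7868 -0.3732 1.9660 rad, w=0.4431 -0.8470 -0.5245 rad/s, ee=-0.3963 -0.3425 -0.0725 m, τ=-5.5596 2.8671 -1.7160 N·m.
t=0.7500 s (step 75): theta=1.8066 -0.4116 1.9388 rad, w=0.3554 -0.6940 -0.5613 rad/s, ee=-0.3942 -0.3426 -0.0874 m, τ=-5.4627 2.8378 -1.6208 N·m.
t=0.8000 s (step 80): theta=1.8226 -0.4432 1.9103 rad, w=0.2853 -0.5764 -0.5778 rad/s, ee=-0.3929 -0.3436 -0.0988 m, τ=-5.3833 2.8161 -1.5442 N·m.
t=0.8500 s (step 85): theta=1.8354 -0.4697 1.8813 rad, w=0.2301 -0.4863 -0.5804 rad/s, ee=-0.3921 -0.3453 -0.1075 m, τ=-5.3217 2.8032 -1.4841 N·m.
t=0.9000 s (step 90): theta=1.8458 -0.4922 1.8525 rad, w=0.1871 -0.4171 -0.5735 rad/s, ee=-0.3918 -0.3476 -0.1142 m, τ=-5.2766 2.7986 -1.4376 N·m.
t=0.9500 s (step 95): theta=1.8543 -0.5116 1.8241 rad, w=0.1538 -0.3634 -0.5603 rad/s, ee=-0.3918 -0.3502 -0.1195 m, τ=-5.2460 2.8010 -1.4022 N·m.
t=1.0000 s (step 100): theta=1.8613 -0.5287 1.7965 rad, w=0.1282 -0.3213 -0.5431 rad/s, ee=-0.3921 -0.3530 -0.1236 m, τ=-5.2273 2.8088 -1.3754 N·m.
t=1.0500 s (step 105): theta=1.8672 -0.5439 1.7699 rad, w=0.1085 -0.2879 -0.5235 rad/s, ee=-0.3926 -0.3559 -0.1270 m, τ=-5.2179 2.8207 -1.3551 N·m.
t=1.1000 s (step 110): theta=1.8722 -0.5576 1.7442 rad, w=0.0933 -0.2608 -0.5025 rad/s, ee=-0.3933 -0.3589 -0.1297 m, τ=-5.2158 2.8354 -1.3398 N·m.
t=1.1500 s (step 115): theta=1.8766 -0.5700 1.7196 rad, w=0.0813 -0.2386 -0.4810 rad/s, ee=-0.3940 -0.3618 -0.1319 m, τ=-5.2189 2.8521 -1.3280 N·m.
t=1.2000 s (step 120): theta=1.8804 -0.5815 1.6961 rad, w=0.0718 -0.2200 -0.4596 rad/s, ee=-0.3948 -0.3646 -0.1339 m, τ=-5.2256 2.8698 -1.3189 N·m.
t=1.2500 s (step 125): theta=1.8838 -0.5921 1.6737 rad, w=0.0642 -0.2042 -0.4385 rad/s, ee=-0.3957 -0.3673 -0.1355 m, τ=-5.2349 2.8880 -1.3116 N·m.
t=1.3000 s (step 130): theta=1.8868 -0.6019 1.6523 rad, w=0.0579 -0.1906 -0.4180 rad/s, ee=-0.3966 -0.3698 -0.1370 m, τ=-5.2457 2.9063 -1.3057 N·m.
t=1.3500 s (step 135): theta=1.8896 -0.6112 1.6319 rad, w=0.0526 -0.1786 -0.3983 rad/s, ee=-0.3975 -0.3723 -0.1383 m, τ=-5.2574 2.9244 -1.3007 N·m.
t=1.4000 s (step 140): theta=1.8921 -0.6198 1.6124 rad, w=0.0481 -0.1680 -0.3795 rad/s, ee=-0.3984 -0.3746 -0.1394 m, τ=-5.2695 2.9421 -1.2964 N·m.
t=1.4500 s (step 145): theta=1.8944 -0.6280 1.5939 rad, w=0.0442 -0.1584 -0.3615 rad/s, ee=-0.3993 -0.3768 -0.1405 m, τ=-5.2817 2.9593 -1.2926 N·m.
t=1.5000 s (step 150): theta=1.8965 -0.6357 1.5763 rad, w=0.0408 -0.1498 -0.3444 rad/s, ee=-0.4002 -0.3789 -0.1415 m, τ=-5.2937 2.9757 -1.2892 N·m.
t=1.5500 s (step 155): theta=1.8985 -0.6430 1.5595 rad, w=0.0377 -0.1418 -0.3281 rad/s, ee=-0.4011 -0.3808 -0.1424 m, τ=-5.3055 2.9916 -1.2860 N·m.
t=1.5900 s (step 159): theta=1.9000 -0.6485 1.5466 rad, w=0.0355 -0.1360 -0.3157 rad/s, ee=-0.4017 -0.3823 -0.1430 m.


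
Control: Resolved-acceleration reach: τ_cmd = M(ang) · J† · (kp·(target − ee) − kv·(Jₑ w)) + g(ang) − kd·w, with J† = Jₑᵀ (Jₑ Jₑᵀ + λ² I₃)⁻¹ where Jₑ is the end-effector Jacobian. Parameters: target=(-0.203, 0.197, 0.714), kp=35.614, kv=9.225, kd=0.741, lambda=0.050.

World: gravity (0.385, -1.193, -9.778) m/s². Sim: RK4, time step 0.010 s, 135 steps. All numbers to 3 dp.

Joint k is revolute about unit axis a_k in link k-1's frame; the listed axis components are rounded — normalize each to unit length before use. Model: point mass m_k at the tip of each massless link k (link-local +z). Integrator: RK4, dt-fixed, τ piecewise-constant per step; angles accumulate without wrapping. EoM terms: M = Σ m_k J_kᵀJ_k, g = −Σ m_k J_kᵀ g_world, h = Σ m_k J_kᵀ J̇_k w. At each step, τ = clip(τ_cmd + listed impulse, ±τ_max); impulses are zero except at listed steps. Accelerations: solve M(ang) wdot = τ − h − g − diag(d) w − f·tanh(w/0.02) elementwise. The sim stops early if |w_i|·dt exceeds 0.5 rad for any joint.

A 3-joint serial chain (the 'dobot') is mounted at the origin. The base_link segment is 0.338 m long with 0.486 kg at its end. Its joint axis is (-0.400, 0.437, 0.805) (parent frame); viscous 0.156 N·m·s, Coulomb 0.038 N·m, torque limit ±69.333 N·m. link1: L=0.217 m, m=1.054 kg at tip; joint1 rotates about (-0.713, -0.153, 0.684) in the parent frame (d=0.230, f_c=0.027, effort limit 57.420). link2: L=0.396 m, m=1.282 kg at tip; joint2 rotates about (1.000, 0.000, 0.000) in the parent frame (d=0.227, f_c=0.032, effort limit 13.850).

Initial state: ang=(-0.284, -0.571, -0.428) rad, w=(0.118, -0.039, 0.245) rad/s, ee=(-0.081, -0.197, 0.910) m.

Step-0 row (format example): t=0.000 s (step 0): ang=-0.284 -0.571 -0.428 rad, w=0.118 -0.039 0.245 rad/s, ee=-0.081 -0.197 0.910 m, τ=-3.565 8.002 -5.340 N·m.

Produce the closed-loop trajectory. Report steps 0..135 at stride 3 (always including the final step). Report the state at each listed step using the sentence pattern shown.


t=0.030 s (step 3): ang=-0.298 -0.574 -0.456 rad, w=-0.962 -0.002 -1.725 rad/s, ee=-0.083 -0.193 0.909 m, τ=-1.720 6.614 -2.933 N·m.
t=0.060 s (step 6): ang=-0.337 -0.567 -0.517 rad, w=-1.545 0.456 -2.225 rad/s, ee=-0.090 -0.181 0.907 m, τ=0.103 5.497 -1.990 N·m.
t=0.090 s (step 9): ang=-0.388 -0.547 -0.585 rad, w=-1.865 0.871 -2.268 rad/s, ee=-0.101 -0.165 0.904 m, τ=1.650 4.678 -1.492 N·m.
t=0.120 s (step 12): ang=-0.447 -0.516 -0.651 rad, w=-2.016 1.174 -2.135 rad/s, ee=-0.113 -0.146 0.900 m, τ=2.796 4.035 -1.134 N·m.
t=0.150 s (step 15): ang=-0.508 -0.478 -0.712 rad, w=-2.056 1.374 -1.934 rad/s, ee=-0.126 -0.125 0.895 m, τ=3.543 3.484 -0.808 N·m.
t=0.180 s (step 18): ang=-0.569 -0.435 -0.767 rad, w=-2.024 1.492 -1.718 rad/s, ee=-0.139 -0.103 0.888 m, τ=3.962 2.983 -0.477 N·m.
t=0.210 s (step 21): ang=-0.629 -0.389 -0.815 rad, w=-1.947 1.549 -1.509 rad/s, ee=-0.150 -0.082 0.880 m, τ=4.140 2.516 -0.137 N·m.
t=0.240 s (step 24): ang=-0.686 -0.342 -0.858 rad, w=-1.843 1.561 -1.318 rad/s, ee=-0.160 -0.061 0.872 m, τ=4.154 2.079 0.207 N·m.
t=0.270 s (step 27): ang=-0.739 -0.296 -0.895 rad, w=-1.725 1.541 -1.147 rad/s, ee=-0.168 -0.040 0.863 m, τ=4.063 1.672 0.544 N·m.
t=0.300 s (step 30): ang=-0.789 -0.250 -0.927 rad, w=-1.600 1.499 -0.998 rad/s, ee=-0.175 -0.020 0.854 m, τ=3.910 1.295 0.867 N·m.
t=0.330 s (step 33): ang=-0.835 -0.206 -0.955 rad, w=-1.473 1.441 -0.867 rad/s, ee=-0.180 -0.002 0.845 m, τ=3.726 0.948 1.168 N·m.
t=0.360 s (step 36): ang=-0.878 -0.164 -0.979 rad, w=-1.350 1.372 -0.753 rad/s, ee=-0.184 0.016 0.836 m, τ=3.531 0.634 1.444 N·m.
t=0.390 s (step 39): ang=-0.916 -0.124 -1.000 rad, w=-1.232 1.298 -0.654 rad/s, ee=-0.186 0.032 0.828 m, τ=3.339 0.350 1.692 N·m.
t=0.420 s (step 42): ang=-0.952 -0.086 -1.018 rad, w=-1.122 1.220 -0.568 rad/s, ee=-0.188 0.047 0.819 m, τ=3.159 0.097 1.912 N·m.
t=0.450 s (step 45): ang=-0.984 -0.050 -1.034 rad, w=-1.021 1.142 -0.492 rad/s, ee=-0.189 0.061 0.811 m, τ=2.994 -0.126 2.103 N·m.
t=0.480 s (step 48): ang=-1.013 -0.017 -1.048 rad, w=-0.929 1.064 -0.426 rad/s, ee=-0.189 0.074 0.804 m, τ=2.847 -0.323 2.268 N·m.
t=0.510 s (step 51): ang=-1.040 0.014 -1.060 rad, w=-0.846 0.989 -0.368 rad/s, ee=-0.189 0.085 0.796 m, τ=2.719 -0.494 2.408 N·m.
t=0.540 s (step 54): ang=-1.064 0.042 -1.070 rad, w=-0.772 0.916 -0.317 rad/s, ee=-0.189 0.096 0.790 m, τ=2.609 -0.642 2.526 N·m.
t=0.570 s (step 57): ang=-1.086 0.069 -1.079 rad, w=-0.708 0.847 -0.272 rad/s, ee=-0.189 0.106 0.783 m, τ=2.516 -0.769 2.623 N·m.
t=0.600 s (step 60): ang=-1.106 0.093 -1.086 rad, w=-0.651 0.782 -0.232 rad/s, ee=-0.188 0.114 0.778 m, τ=2.438 -0.877 2.703 N·m.
t=0.630 s (step 63): ang=-1.125 0.116 -1.093 rad, w=-0.601 0.721 -0.196 rad/s, ee=-0.188 0.122 0.772 m, τ=2.374 -0.969 2.767 N·m.
t=0.660 s (step 66): ang=-1.143 0.136 -1.098 rad, w=-0.557 0.664 -0.165 rad/s, ee=-0.187 0.129 0.767 m, τ=2.321 -1.045 2.817 N·m.
t=0.690 s (step 69): ang=-1.159 0.155 -1.103 rad, w=-0.519 0.612 -0.137 rad/s, ee=-0.186 0.136 0.763 m, τ=2.278 -1.109 2.857 N·m.
t=0.720 s (step 72): ang=-1.174 0.173 -1.106 rad, w=-0.486 0.563 -0.112 rad/s, ee=-0.186 0.141 0.758 m, τ=2.244 -1.162 2.886 N·m.
t=0.750 s (step 75): ang=-1.188 0.189 -1.109 rad, w=-0.456 0.518 -0.090 rad/s, ee=-0.186 0.146 0.755 m, τ=2.217 -1.205 2.908 N·m.
t=0.780 s (step 78): ang=-1.201 0.204 -1.112 rad, w=-0.430 0.476 -0.071 rad/s, ee=-0.185 0.151 0.751 m, τ=2.196 -1.239 2.923 N·m.
t=0.810 s (step 81): ang=-1.214 0.218 -1.114 rad, w=-0.407 0.438 -0.054 rad/s, ee=-0.185 0.155 0.748 m, τ=2.179 -1.267 2.933 N·m.
t=0.840 s (step 84): ang=-1.226 0.230 -1.115 rad, w=-0.385 0.403 -0.039 rad/s, ee=-0.185 0.159 0.745 m, τ=2.166 -1.288 2.939 N·m.
t=0.870 s (step 87): ang=-1.237 0.242 -1.116 rad, w=-0.366 0.371 -0.027 rad/s, ee=-0.185 0.162 0.743 m, τ=2.157 -1.305 2.942 N·m.
t=0.900 s (step 90): ang=-1.248 0.253 -1.117 rad, w=-0.348 0.341 -0.017 rad/s, ee=-0.185 0.165 0.740 m, τ=2.150 -1.318 2.943 N·m.
t=0.930 s (step 93): ang=-1.258 0.263 -1.117 rad, w=-0.332 0.314 -0.010 rad/s, ee=-0.186 0.167 0.738 m, τ=2.145 -1.327 2.944 N·m.
t=0.960 s (step 96): ang=-1.267 0.272 -1.117 rad, w=-0.316 0.288 -0.004 rad/s, ee=-0.186 0.170 0.736 m, τ=2.141 -1.333 2.946 N·m.
t=0.990 s (step 99): ang=-1.277 0.280 -1.117 rad, w=-0.302 0.265 -0.000 rad/s, ee=-0.186 0.172 0.734 m, τ=2.139 -1.338 2.947 N·m.
t=1.020 s (step 102): ang=-1.286 0.287 -1.117 rad, w=-0.288 0.244 0.003 rad/s, ee=-0.186 0.174 0.733 m, τ=2.137 -1.341 2.947 N·m.
t=1.050 s (step 105): ang=-1.294 0.295 -1.117 rad, w=-0.275 0.225 0.006 rad/s, ee=-0.187 0.175 0.731 m, τ=2.136 -1.343 2.946 N·m.
t=1.080 s (step 108): ang=-1.302 0.301 -1.117 rad, w=-0.262 0.207 0.008 rad/s, ee=-0.187 0.177 0.730 m, τ=2.135 -1.344 2.944 N·m.
t=1.110 s (step 111): ang=-1.310 0.307 -1.117 rad, w=-0.250 0.192 0.010 rad/s, ee=-0.187 0.178 0.729 m, τ=2.134 -1.345 2.942 N·m.
t=1.140 s (step 114): ang=-1.317 0.313 -1.116 rad, w=-0.239 0.177 0.012 rad/s, ee=-0.188 0.179 0.728 m, τ=2.134 -1.345 2.939 N·m.
t=1.170 s (step 117): ang=-1.324 0.318 -1.116 rad, w=-0.227 0.165 0.014 rad/s, ee=-0.188 0.180 0.727 m, τ=2.133 -1.344 2.936 N·m.
t=1.200 s (step 120): ang=-1.331 0.322 -1.116 rad, w=-0.216 0.153 0.015 rad/s, ee=-0.189 0.181 0.726 m, τ=2.133 -1.344 2.932 N·m.
t=1.230 s (step 123): ang=-1.337 0.327 -1.115 rad, w=-0.206 0.142 0.017 rad/s, ee=-0.189 0.182 0.725 m, τ=2.133 -1.343 2.928 N·m.
t=1.260 s (step 126): ang=-1.343 0.331 -1.115 rad, w=-0.196 0.133 0.018 rad/s, ee=-0.189 0.183 0.724 m, τ=2.133 -1.342 2.924 N·m.
t=1.290 s (step 129): ang=-1.349 0.335 -1.114 rad, w=-0.186 0.124 0.018 rad/s, ee=-0.190 0.184 0.724 m, τ=2.132 -1.340 2.920 N·m.
t=1.320 s (step 132): ang=-1.354 0.338 -1.113 rad, w=-0.177 0.116 0.019 rad/s, ee=-0.190 0.184 0.723 m, τ=2.132 -1.339 2.915 N·m.
t=1.350 s (step 135): ang=-1.359 0.342 -1.113 rad, w=-0.168 0.108 0.020 rad/s, ee=-0.191 0.185 0.722 m.
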